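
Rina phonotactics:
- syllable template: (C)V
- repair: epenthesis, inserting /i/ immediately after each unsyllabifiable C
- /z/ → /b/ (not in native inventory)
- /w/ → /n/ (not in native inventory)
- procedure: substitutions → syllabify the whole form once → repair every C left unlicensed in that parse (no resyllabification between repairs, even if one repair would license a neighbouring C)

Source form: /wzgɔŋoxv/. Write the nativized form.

Substitution: /w/ → /n/, /z/ → /b/, giving /nbgɔŋoxv/.
The consonants /n/, /b/, /x/, /v/ cannot be parsed into a legal (C)V syllable (no codas are permitted; onsets are limited to one consonant).
Epenthesis after each stranded consonant: /n/ → /ni/, /b/ → /bi/, /x/ → /xi/, /v/ → /vi/.

nibigɔŋoxivi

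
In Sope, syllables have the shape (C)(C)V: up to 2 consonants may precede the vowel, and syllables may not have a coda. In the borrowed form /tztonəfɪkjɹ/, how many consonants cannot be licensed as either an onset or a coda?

4

The consonants /t/, /k/, /j/, /ɹ/ cannot be parsed into a legal (C)(C)V syllable (no codas are permitted; onsets may contain at most 2 consonants).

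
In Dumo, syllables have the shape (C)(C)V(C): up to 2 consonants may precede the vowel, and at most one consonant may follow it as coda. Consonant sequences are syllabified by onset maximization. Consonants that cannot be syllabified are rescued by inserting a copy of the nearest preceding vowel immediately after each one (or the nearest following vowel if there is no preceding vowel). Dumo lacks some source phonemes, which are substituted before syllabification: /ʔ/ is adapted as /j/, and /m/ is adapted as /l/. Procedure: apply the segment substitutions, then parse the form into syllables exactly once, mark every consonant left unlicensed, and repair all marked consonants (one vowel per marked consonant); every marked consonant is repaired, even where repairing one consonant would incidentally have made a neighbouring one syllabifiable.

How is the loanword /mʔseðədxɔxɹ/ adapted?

lejseðədxɔxɹɔ

Substitution: /m/ → /l/, /ʔ/ → /j/, giving /ljseðədxɔxɹ/.
The consonants /l/, /ɹ/ cannot be parsed into a legal (C)(C)V(C) syllable (at most one coda consonant is licensed; onsets may contain at most 2 consonants).
Each unlicensed consonant becomes the onset of a new syllable: /l/ → /le/, /ɹ/ → /ɹɔ/.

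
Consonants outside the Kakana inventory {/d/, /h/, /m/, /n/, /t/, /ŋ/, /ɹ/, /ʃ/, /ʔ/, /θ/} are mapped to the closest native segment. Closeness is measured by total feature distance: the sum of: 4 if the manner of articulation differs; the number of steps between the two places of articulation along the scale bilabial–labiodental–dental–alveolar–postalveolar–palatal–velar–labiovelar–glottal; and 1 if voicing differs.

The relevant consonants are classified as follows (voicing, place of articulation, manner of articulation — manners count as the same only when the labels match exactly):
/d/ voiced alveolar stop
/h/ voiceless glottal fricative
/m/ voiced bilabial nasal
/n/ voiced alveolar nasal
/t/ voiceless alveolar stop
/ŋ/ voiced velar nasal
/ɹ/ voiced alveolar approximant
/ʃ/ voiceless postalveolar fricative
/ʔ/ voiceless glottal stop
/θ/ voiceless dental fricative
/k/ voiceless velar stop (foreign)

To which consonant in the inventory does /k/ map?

/ʔ/ is closest: same manner (stop), place distance 2 (velar→glottal), same voicing; total 2. Next closest is /t/ at distance 3.

ʔ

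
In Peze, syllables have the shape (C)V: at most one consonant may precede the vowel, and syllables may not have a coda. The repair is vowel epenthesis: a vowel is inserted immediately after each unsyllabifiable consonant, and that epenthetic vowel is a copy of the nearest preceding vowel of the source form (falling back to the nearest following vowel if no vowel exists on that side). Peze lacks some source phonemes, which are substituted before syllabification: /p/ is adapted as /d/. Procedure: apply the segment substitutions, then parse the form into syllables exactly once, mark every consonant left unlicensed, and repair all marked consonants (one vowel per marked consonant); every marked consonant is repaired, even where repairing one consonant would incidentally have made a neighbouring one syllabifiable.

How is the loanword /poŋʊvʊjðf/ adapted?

Substitution: /p/ → /d/, giving /doŋʊvʊjðf/.
The consonants /j/, /ð/, /f/ cannot be parsed into a legal (C)V syllable (no codas are permitted; onsets are limited to one consonant).
Epenthesis after each stranded consonant: /j/ → /jʊ/, /ð/ → /ðʊ/, /f/ → /fʊ/.

doŋʊvʊjʊðʊfʊ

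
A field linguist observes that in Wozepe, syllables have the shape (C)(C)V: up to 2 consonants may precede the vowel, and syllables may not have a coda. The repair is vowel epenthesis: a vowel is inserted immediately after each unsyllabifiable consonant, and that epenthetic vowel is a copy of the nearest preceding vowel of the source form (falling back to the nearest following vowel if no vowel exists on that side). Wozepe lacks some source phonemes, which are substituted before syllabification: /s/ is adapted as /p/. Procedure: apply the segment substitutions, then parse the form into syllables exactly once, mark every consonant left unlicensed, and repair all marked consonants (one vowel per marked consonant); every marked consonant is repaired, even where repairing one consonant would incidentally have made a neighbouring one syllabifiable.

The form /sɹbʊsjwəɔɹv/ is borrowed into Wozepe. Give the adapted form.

pʊɹbʊpʊjwəɔɹɔvɔ

Substitution: /s/ → /p/, giving /pɹbʊpjwəɔɹv/.
Syllabifying with onset maximization leaves /p/, /p/, /ɹ/, /v/ stranded (no codas are permitted; onsets may contain at most 2 consonants).
Inserting the epenthetic vowel yields /p/ → /pʊ/, /p/ → /pʊ/, /ɹ/ → /ɹɔ/, /v/ → /vɔ/.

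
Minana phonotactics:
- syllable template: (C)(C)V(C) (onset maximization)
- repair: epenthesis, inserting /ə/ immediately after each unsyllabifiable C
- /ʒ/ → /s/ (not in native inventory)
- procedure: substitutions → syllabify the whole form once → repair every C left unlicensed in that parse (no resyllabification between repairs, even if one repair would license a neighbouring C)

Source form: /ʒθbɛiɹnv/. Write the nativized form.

Substitution: /ʒ/ → /s/, giving /sθbɛiɹnv/.
Under (C)(C)V(C), the unsyllabifiable consonants are /s/, /n/, /v/ (at most one coda consonant is licensed; onsets may contain at most 2 consonants).
Each unlicensed consonant becomes the onset of a new syllable: /s/ → /sə/, /n/ → /nə/, /v/ → /və/.

səθbɛiɹnəvə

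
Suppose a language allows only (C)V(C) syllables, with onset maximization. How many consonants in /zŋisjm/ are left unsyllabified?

3

Under (C)V(C), the unsyllabifiable consonants are /z/, /j/, /m/ (at most one coda consonant is licensed; onsets are limited to one consonant).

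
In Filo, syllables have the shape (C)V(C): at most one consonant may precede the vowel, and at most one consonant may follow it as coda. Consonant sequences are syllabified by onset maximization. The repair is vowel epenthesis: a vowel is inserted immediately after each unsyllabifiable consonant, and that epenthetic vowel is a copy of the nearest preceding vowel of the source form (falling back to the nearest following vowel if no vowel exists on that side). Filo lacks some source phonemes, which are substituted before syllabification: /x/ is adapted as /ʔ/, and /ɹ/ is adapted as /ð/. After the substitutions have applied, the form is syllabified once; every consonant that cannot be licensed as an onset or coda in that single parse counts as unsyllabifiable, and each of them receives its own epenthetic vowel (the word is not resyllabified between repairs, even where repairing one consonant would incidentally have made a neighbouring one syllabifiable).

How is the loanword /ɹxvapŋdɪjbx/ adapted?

ðaʔavapŋadɪjbɪʔɪ

Substitution: /ɹ/ → /ð/, /x/ → /ʔ/, giving /ðʔvapŋdɪjbʔ/.
Under (C)V(C), the unsyllabifiable consonants are /ð/, /ʔ/, /ŋ/, /b/, /ʔ/ (at most one coda consonant is licensed; onsets are limited to one consonant).
Inserting the epenthetic vowel yields /ð/ → /ða/, /ʔ/ → /ʔa/, /ŋ/ → /ŋa/, /b/ → /bɪ/, /ʔ/ → /ʔɪ/.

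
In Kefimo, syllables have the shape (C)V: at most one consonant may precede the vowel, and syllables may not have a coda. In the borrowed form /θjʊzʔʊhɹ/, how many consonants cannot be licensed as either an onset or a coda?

4

The consonants /θ/, /z/, /h/, /ɹ/ cannot be parsed into a legal (C)V syllable (no codas are permitted; onsets are limited to one consonant).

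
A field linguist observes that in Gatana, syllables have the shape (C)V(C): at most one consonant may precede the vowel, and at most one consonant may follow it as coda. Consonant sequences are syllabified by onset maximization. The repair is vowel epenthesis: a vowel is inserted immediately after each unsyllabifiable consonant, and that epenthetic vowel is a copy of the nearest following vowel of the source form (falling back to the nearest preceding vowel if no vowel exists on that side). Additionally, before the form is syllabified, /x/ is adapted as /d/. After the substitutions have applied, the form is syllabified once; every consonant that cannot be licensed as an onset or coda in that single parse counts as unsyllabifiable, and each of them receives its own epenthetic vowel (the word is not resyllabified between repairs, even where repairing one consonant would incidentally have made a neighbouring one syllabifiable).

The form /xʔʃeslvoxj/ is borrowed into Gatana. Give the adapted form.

deʔeʃeslovodjo

Substitution: /x/ → /d/, giving /dʔʃeslvodj/.
The consonants /d/, /ʔ/, /l/, /j/ cannot be parsed into a legal (C)V(C) syllable (at most one coda consonant is licensed; onsets are limited to one consonant).
Inserting the epenthetic vowel yields /d/ → /de/, /ʔ/ → /ʔe/, /l/ → /lo/, /j/ → /jo/.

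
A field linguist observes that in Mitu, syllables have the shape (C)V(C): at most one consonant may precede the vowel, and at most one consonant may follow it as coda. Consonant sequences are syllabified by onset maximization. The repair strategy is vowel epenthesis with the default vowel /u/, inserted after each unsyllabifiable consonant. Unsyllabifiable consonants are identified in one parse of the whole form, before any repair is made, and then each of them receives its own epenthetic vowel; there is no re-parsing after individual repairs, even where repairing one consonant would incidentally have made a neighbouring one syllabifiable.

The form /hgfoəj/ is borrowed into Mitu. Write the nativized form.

hugufoəj

Syllabifying with onset maximization leaves /h/, /g/ stranded (at most one coda consonant is licensed; onsets are limited to one consonant).
Epenthesis after each stranded consonant: /h/ → /hu/, /g/ → /gu/.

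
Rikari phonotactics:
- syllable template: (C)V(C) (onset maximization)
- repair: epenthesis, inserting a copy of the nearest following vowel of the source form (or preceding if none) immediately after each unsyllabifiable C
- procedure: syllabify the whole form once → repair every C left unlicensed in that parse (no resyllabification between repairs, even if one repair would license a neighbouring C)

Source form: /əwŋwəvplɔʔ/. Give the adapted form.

The consonants /ŋ/, /p/ cannot be parsed into a legal (C)V(C) syllable (at most one coda consonant is licensed; onsets are limited to one consonant).
Epenthesis after each stranded consonant: /ŋ/ → /ŋə/, /p/ → /pɔ/.

əwŋəwəvpɔlɔʔ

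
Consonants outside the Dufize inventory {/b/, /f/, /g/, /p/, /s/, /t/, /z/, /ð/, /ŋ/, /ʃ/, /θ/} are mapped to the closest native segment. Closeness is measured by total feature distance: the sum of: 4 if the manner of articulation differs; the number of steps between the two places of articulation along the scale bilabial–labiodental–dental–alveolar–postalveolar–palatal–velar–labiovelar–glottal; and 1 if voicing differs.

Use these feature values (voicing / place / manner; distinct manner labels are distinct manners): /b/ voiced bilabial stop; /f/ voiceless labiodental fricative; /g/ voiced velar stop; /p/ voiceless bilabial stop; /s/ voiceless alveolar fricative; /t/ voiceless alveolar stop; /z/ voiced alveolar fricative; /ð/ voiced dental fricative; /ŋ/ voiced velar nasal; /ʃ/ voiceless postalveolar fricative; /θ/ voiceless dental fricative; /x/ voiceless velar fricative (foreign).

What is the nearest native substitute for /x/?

ʃ

/ʃ/ is closest: same manner (fricative), place distance 2 (velar→postalveolar), same voicing; total 2. Next closest is /s/ at distance 3.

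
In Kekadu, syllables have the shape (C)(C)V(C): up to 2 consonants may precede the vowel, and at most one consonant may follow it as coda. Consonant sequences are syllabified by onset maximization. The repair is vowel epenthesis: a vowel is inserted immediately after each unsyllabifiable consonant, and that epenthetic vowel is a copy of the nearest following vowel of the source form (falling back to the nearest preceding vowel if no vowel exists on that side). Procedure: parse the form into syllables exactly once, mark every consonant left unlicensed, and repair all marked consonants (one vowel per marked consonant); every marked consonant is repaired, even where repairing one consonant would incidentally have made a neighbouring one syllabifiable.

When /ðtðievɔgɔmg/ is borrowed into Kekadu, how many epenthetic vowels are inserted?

The unsyllabifiable consonants are /ð/, /g/; each receives one epenthetic vowel.

2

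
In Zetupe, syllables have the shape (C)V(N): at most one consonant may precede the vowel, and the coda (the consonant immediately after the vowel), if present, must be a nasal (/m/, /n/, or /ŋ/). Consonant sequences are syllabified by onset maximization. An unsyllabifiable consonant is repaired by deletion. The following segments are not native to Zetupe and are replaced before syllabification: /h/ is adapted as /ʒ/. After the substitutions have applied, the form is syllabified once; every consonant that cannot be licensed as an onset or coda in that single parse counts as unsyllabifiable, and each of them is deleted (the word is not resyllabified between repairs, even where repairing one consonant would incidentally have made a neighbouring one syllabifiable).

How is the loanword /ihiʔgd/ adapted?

iʒi

Substitution: /h/ → /ʒ/, giving /iʒiʔgd/.
Under (C)V(N), the unsyllabifiable consonants are /ʔ/, /g/, /d/ (only a nasal (/m/, /n/, or /ŋ/) is licensed in coda position; onsets are limited to one consonant).
Deletion applies to /ʔ/, /g/, /d/.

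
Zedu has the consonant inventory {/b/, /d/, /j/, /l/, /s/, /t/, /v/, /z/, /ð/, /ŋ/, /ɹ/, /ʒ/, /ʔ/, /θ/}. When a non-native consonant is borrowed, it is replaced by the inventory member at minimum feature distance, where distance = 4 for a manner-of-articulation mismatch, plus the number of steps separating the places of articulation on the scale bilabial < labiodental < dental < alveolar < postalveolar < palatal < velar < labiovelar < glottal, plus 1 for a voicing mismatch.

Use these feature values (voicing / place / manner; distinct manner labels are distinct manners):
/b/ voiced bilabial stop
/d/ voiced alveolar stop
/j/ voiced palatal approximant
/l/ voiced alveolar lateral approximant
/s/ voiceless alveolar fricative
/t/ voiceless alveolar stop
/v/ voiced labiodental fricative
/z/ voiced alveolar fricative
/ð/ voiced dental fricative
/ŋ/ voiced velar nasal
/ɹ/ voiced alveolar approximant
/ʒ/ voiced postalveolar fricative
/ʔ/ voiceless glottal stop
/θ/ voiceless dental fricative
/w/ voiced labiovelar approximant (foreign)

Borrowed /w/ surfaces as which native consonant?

/j/ is closest: same manner (approximant), place distance 2 (labiovelar→palatal), same voicing; total 2. Next closest is /ɹ/ at distance 4.

j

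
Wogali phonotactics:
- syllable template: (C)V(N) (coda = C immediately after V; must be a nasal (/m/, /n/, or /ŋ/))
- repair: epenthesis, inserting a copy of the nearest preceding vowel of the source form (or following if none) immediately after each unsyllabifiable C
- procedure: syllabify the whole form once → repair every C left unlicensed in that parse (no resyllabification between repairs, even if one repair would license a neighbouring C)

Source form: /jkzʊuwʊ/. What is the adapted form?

jʊkʊzʊuwʊ

Syllabifying with onset maximization leaves /j/, /k/ stranded (only a nasal (/m/, /n/, or /ŋ/) is licensed in coda position; onsets are limited to one consonant).
Epenthesis after each stranded consonant: /j/ → /jʊ/, /k/ → /kʊ/.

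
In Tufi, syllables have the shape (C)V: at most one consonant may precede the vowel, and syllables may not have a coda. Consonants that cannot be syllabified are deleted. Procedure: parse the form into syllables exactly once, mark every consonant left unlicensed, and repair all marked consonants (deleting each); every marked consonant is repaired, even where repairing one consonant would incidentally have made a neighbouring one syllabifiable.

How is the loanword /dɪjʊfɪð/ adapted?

dɪjʊfɪ

Under (C)V, the unsyllabifiable consonants are /ð/ (no codas are permitted; onsets are limited to one consonant).
Each unlicensed consonant is deleted: /ð/.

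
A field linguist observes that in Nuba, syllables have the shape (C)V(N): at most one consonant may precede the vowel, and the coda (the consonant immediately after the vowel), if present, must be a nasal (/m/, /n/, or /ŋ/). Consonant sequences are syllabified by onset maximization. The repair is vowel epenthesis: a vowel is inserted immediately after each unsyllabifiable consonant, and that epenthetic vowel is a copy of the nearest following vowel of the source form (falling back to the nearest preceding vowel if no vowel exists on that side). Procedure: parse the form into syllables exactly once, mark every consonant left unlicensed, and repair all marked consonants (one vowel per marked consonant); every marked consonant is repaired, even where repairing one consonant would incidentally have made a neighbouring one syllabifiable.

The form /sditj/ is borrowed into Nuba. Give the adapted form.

siditiji

Under (C)V(N), the unsyllabifiable consonants are /s/, /t/, /j/ (only a nasal (/m/, /n/, or /ŋ/) is licensed in coda position; onsets are limited to one consonant).
Epenthesis after each stranded consonant: /s/ → /si/, /t/ → /ti/, /j/ → /ji/.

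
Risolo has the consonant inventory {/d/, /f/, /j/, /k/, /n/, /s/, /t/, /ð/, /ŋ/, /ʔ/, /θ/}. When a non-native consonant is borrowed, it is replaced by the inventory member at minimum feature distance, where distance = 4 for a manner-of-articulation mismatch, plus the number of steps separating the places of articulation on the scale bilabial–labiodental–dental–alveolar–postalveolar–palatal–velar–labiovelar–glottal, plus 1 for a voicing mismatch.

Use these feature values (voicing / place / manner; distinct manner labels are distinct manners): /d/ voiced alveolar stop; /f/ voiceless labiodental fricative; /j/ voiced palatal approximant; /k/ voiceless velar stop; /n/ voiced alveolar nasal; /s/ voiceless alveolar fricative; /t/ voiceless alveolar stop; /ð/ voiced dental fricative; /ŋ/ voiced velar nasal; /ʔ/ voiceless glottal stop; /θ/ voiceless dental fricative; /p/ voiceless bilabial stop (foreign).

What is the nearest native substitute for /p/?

t

/t/ is closest: same manner (stop), place distance 3 (bilabial→alveolar), same voicing; total 3. Next closest is /d/ at distance 4.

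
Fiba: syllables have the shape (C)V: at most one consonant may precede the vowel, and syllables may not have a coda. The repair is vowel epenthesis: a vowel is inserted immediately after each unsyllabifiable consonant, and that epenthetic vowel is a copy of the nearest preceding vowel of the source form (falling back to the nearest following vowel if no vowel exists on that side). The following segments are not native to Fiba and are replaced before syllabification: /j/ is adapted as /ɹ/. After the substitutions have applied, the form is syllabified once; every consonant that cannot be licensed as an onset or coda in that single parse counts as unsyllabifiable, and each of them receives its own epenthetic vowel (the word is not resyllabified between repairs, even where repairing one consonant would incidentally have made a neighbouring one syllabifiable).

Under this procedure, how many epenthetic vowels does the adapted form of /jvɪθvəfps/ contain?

After substitution the input is /ɹvɪθvəfps/.
The unsyllabifiable consonants are /ɹ/, /θ/, /f/, /p/, /s/; each receives one epenthetic vowel.

5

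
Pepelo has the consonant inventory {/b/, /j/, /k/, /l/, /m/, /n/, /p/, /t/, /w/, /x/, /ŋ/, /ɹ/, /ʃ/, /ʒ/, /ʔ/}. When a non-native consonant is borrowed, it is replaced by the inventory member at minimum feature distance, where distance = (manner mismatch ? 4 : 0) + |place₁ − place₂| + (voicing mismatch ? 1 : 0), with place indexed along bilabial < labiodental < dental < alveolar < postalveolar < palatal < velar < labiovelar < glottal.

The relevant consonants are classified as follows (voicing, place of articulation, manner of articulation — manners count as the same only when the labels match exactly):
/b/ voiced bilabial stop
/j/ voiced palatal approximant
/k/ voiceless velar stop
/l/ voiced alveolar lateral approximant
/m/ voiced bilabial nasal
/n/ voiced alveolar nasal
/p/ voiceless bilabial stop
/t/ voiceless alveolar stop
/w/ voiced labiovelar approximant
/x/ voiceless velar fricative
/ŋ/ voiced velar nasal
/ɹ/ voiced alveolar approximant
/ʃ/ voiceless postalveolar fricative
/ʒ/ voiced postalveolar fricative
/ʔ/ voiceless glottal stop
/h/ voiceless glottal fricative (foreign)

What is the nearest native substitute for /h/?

/x/ is closest: same manner (fricative), place distance 2 (glottal→velar), same voicing; total 2. Next closest is /ʃ/ at distance 4.

x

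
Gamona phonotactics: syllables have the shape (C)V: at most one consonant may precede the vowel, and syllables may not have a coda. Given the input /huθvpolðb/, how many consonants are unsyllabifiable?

Syllabifying with onset maximization leaves /θ/, /v/, /l/, /ð/, /b/ stranded (no codas are permitted; onsets are limited to one consonant).

5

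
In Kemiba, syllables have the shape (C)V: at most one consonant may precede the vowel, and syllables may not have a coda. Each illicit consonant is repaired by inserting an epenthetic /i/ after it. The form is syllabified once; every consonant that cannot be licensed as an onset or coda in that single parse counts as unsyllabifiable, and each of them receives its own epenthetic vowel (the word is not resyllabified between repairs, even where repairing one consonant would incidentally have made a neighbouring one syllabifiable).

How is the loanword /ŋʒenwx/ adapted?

Syllabifying with onset maximization leaves /ŋ/, /n/, /w/, /x/ stranded (no codas are permitted; onsets are limited to one consonant).
Epenthesis after each stranded consonant: /ŋ/ → /ŋi/, /n/ → /ni/, /w/ → /wi/, /x/ → /xi/.

ŋiʒeniwixi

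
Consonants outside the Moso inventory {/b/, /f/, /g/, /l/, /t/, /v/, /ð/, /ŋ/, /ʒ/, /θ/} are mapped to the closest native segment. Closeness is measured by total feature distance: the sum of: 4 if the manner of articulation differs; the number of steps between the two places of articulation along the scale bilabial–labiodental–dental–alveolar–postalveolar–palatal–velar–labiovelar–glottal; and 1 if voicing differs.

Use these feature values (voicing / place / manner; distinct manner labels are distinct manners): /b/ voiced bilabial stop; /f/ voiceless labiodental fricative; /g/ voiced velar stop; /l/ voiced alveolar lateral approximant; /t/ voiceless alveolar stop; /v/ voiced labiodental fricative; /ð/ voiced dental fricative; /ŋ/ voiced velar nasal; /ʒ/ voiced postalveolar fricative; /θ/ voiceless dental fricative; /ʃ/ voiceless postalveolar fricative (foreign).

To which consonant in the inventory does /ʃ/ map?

ʒ

/ʒ/ is closest: same manner (fricative), place distance 0 (postalveolar→postalveolar), voicing differs (+1); total 1. Next closest is /θ/ at distance 2.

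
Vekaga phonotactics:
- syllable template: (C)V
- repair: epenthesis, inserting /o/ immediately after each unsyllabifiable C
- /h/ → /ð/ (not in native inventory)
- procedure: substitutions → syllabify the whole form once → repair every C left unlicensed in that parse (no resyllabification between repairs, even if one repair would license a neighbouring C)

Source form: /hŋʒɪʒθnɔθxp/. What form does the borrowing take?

ðoŋoʒɪʒoθonɔθoxopo

Substitution: /h/ → /ð/, giving /ðŋʒɪʒθnɔθxp/.
The consonants /ð/, /ŋ/, /ʒ/, /θ/, /θ/, /x/, /p/ cannot be parsed into a legal (C)V syllable (no codas are permitted; onsets are limited to one consonant).
Inserting the epenthetic vowel yields /ð/ → /ðo/, /ŋ/ → /ŋo/, /ʒ/ → /ʒo/, /θ/ → /θo/, /θ/ → /θo/, /x/ → /xo/, /p/ → /po/.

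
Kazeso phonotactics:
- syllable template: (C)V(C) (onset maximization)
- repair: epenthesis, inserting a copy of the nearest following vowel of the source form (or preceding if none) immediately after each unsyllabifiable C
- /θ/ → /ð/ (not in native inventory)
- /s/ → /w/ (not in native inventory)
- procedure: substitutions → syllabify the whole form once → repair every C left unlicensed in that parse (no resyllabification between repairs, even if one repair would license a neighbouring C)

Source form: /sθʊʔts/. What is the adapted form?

Substitution: /s/ → /w/, /θ/ → /ð/, giving /wðʊʔtw/.
Under (C)V(C), the unsyllabifiable consonants are /w/, /t/, /w/ (at most one coda consonant is licensed; onsets are limited to one consonant).
Each unlicensed consonant becomes the onset of a new syllable: /w/ → /wʊ/, /t/ → /tʊ/, /w/ → /wʊ/.

wʊðʊʔtʊwʊ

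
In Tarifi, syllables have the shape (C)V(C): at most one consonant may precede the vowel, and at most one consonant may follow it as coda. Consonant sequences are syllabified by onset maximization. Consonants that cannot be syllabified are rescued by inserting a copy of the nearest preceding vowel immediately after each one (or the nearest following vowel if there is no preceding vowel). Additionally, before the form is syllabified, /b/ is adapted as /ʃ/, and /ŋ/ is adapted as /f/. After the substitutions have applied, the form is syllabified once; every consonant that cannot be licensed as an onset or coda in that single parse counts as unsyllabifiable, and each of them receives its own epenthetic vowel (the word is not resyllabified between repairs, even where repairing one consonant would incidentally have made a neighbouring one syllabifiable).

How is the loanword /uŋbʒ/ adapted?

Substitution: /ŋ/ → /f/, /b/ → /ʃ/, giving /ufʃʒ/.
The consonants /ʃ/, /ʒ/ cannot be parsed into a legal (C)V(C) syllable (at most one coda consonant is licensed; onsets are limited to one consonant).
Inserting the epenthetic vowel yields /ʃ/ → /ʃu/, /ʒ/ → /ʒu/.

ufʃuʒu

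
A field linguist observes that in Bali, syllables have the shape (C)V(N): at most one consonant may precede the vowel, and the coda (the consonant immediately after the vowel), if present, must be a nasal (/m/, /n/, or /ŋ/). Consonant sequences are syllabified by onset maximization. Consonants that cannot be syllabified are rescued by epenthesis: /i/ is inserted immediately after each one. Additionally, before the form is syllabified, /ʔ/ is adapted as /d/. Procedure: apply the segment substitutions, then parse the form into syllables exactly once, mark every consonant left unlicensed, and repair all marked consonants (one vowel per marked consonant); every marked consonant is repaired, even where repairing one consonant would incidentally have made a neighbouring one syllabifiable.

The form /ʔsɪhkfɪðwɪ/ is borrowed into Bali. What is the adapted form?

disɪhikifɪðiwɪ

Substitution: /ʔ/ → /d/, giving /dsɪhkfɪðwɪ/.
The consonants /d/, /h/, /k/, /ð/ cannot be parsed into a legal (C)V(N) syllable (only a nasal (/m/, /n/, or /ŋ/) is licensed in coda position; onsets are limited to one consonant).
Each unlicensed consonant becomes the onset of a new syllable: /d/ → /di/, /h/ → /hi/, /k/ → /ki/, /ð/ → /ði/.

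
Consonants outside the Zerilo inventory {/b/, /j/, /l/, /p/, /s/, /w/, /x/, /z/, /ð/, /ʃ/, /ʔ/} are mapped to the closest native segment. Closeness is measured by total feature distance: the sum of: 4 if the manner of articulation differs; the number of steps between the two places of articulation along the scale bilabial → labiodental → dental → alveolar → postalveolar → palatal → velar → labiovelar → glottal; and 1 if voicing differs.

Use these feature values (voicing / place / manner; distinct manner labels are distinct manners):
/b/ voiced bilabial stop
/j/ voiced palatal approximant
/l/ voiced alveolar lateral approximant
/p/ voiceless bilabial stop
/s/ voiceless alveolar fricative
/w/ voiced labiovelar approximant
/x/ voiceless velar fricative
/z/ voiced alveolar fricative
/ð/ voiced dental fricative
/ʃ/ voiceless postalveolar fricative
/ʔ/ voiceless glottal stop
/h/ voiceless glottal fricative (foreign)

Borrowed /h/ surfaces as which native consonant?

x

/x/ is closest: same manner (fricative), place distance 2 (glottal→velar), same voicing; total 2. Next closest is /ʃ/ at distance 4.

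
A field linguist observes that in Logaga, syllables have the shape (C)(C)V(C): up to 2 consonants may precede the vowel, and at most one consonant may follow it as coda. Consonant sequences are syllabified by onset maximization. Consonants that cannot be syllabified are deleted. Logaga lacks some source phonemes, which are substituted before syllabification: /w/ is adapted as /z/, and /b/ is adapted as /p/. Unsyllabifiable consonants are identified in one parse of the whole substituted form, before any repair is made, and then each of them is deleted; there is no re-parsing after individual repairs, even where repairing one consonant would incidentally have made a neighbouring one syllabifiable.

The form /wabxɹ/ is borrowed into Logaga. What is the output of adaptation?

zap

Substitution: /w/ → /z/, /b/ → /p/, giving /zapxɹ/.
The consonants /x/, /ɹ/ cannot be parsed into a legal (C)(C)V(C) syllable (at most one coda consonant is licensed; onsets may contain at most 2 consonants).
Deletion applies to /x/, /ɹ/.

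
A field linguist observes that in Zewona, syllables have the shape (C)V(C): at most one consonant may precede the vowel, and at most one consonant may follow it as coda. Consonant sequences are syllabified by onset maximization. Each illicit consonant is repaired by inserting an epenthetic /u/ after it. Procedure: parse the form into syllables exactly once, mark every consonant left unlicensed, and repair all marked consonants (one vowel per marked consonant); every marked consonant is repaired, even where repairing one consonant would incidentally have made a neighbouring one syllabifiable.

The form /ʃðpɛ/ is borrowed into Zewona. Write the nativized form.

Under (C)V(C), the unsyllabifiable consonants are /ʃ/, /ð/ (at most one coda consonant is licensed; onsets are limited to one consonant).
Each unlicensed consonant becomes the onset of a new syllable: /ʃ/ → /ʃu/, /ð/ → /ðu/.

ʃuðupɛ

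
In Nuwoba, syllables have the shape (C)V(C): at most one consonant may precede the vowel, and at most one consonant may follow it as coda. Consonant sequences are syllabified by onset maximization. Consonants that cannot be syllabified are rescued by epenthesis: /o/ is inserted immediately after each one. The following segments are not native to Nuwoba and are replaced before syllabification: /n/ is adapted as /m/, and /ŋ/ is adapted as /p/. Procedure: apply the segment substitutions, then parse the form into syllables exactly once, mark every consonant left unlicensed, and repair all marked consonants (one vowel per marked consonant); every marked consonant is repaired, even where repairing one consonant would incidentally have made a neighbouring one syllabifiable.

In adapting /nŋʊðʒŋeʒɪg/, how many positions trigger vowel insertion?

2

After substitution the input is /mpʊðʒpeʒɪg/.
The unsyllabifiable consonants are /m/, /ʒ/; each receives one epenthetic vowel.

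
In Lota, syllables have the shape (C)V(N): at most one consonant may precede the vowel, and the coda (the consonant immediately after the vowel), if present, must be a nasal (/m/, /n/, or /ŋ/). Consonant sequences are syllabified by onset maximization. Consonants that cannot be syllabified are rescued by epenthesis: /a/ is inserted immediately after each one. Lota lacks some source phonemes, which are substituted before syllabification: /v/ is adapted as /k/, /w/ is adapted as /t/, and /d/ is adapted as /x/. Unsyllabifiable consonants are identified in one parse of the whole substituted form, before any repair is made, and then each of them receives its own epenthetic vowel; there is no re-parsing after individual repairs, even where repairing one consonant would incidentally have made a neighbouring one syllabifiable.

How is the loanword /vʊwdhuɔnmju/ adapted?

kʊtaxahuɔnmaju

Substitution: /v/ → /k/, /w/ → /t/, /d/ → /x/, giving /kʊtxhuɔnmju/.
Under (C)V(N), the unsyllabifiable consonants are /t/, /x/, /m/ (only a nasal (/m/, /n/, or /ŋ/) is licensed in coda position; onsets are limited to one consonant).
Each unlicensed consonant becomes the onset of a new syllable: /t/ → /ta/, /x/ → /xa/, /m/ → /ma/.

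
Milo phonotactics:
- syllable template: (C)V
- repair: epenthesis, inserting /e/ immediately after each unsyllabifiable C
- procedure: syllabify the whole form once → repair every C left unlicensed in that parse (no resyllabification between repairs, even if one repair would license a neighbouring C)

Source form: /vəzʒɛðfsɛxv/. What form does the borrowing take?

Under (C)V, the unsyllabifiable consonants are /z/, /ð/, /f/, /x/, /v/ (no codas are permitted; onsets are limited to one consonant).
Inserting the epenthetic vowel yields /z/ → /ze/, /ð/ → /ðe/, /f/ → /fe/, /x/ → /xe/, /v/ → /ve/.

vəzeʒɛðefesɛxeve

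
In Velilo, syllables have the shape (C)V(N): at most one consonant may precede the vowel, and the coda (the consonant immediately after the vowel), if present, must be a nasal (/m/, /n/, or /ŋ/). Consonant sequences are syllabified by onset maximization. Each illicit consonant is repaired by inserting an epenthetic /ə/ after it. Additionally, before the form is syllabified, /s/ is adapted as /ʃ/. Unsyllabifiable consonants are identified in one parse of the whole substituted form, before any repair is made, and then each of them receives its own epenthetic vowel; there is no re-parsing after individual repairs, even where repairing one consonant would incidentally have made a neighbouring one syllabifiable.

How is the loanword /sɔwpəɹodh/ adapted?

Substitution: /s/ → /ʃ/, giving /ʃɔwpəɹodh/.
The consonants /w/, /d/, /h/ cannot be parsed into a legal (C)V(N) syllable (only a nasal (/m/, /n/, or /ŋ/) is licensed in coda position; onsets are limited to one consonant).
Inserting the epenthetic vowel yields /w/ → /wə/, /d/ → /də/, /h/ → /hə/.

ʃɔwəpəɹodəhə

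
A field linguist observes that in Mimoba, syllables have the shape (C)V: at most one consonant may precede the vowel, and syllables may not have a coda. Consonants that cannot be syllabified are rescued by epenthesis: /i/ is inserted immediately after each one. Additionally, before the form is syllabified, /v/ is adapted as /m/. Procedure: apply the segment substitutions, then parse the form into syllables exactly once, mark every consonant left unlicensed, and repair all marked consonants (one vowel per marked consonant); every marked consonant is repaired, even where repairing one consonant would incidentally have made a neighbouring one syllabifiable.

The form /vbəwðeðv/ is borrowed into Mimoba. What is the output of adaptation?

Substitution: /v/ → /m/, giving /mbəwðeðm/.
The consonants /m/, /w/, /ð/, /m/ cannot be parsed into a legal (C)V syllable (no codas are permitted; onsets are limited to one consonant).
Epenthesis after each stranded consonant: /m/ → /mi/, /w/ → /wi/, /ð/ → /ði/, /m/ → /mi/.

mibəwiðeðimi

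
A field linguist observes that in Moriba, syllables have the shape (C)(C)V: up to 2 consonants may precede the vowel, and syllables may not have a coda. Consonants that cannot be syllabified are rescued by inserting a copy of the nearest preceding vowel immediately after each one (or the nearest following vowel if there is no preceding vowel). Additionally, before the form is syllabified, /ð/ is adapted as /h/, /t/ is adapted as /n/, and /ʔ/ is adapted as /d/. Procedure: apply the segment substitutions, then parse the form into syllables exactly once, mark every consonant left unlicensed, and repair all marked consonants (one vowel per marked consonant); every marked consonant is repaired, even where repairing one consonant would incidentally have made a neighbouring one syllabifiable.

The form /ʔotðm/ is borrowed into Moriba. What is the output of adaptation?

donohomo

Substitution: /ʔ/ → /d/, /t/ → /n/, /ð/ → /h/, giving /donhm/.
Under (C)(C)V, the unsyllabifiable consonants are /n/, /h/, /m/ (no codas are permitted; onsets may contain at most 2 consonants).
Each unlicensed consonant becomes the onset of a new syllable: /n/ → /no/, /h/ → /ho/, /m/ → /mo/.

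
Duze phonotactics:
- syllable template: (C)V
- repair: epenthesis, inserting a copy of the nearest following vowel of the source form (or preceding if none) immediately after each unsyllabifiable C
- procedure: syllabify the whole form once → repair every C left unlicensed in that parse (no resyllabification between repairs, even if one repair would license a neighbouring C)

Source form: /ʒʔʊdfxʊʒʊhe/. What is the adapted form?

Under (C)V, the unsyllabifiable consonants are /ʒ/, /d/, /f/ (no codas are permitted; onsets are limited to one consonant).
Inserting the epenthetic vowel yields /ʒ/ → /ʒʊ/, /d/ → /dʊ/, /f/ → /fʊ/.

ʒʊʔʊdʊfʊxʊʒʊhe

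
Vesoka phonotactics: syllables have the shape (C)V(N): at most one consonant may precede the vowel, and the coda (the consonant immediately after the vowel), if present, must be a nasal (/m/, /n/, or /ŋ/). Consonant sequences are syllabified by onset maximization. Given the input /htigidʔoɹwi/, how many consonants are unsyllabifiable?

3

Syllabifying with onset maximization leaves /h/, /d/, /ɹ/ stranded (only a nasal (/m/, /n/, or /ŋ/) is licensed in coda position; onsets are limited to one consonant).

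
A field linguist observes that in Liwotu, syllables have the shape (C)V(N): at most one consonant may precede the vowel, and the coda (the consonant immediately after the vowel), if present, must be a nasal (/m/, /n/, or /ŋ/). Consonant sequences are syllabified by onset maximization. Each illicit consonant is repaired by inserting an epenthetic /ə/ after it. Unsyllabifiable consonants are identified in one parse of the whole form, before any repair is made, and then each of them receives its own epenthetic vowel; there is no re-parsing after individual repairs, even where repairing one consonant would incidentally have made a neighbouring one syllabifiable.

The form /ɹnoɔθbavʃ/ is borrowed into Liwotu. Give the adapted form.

Syllabifying with onset maximization leaves /ɹ/, /θ/, /v/, /ʃ/ stranded (only a nasal (/m/, /n/, or /ŋ/) is licensed in coda position; onsets are limited to one consonant).
Each unlicensed consonant becomes the onset of a new syllable: /ɹ/ → /ɹə/, /θ/ → /θə/, /v/ → /və/, /ʃ/ → /ʃə/.

ɹənoɔθəbavəʃə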